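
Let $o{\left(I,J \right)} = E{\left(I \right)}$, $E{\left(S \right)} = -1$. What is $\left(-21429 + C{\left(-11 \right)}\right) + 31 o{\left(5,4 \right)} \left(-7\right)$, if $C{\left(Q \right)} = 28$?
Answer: $-21184$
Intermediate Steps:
$o{\left(I,J \right)} = -1$
$\left(-21429 + C{\left(-11 \right)}\right) + 31 o{\left(5,4 \right)} \left(-7\right) = \left(-21429 + 28\right) + 31 \left(-1\right) \left(-7\right) = -21401 - -217 = -21401 + 217 = -21184$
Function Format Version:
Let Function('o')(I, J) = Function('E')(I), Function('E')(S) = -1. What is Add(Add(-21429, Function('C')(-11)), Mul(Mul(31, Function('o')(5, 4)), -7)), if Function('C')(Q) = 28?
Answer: -21184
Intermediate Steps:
Function('o')(I, J) = -1
Add(Add(-21429, Function('C')(-11)), Mul(Mul(31, Function('o')(5, 4)), -7)) = Add(Add(-21429, 28), Mul(Mul(31, -1), -7)) = Add(-21401, Mul(-31, -7)) = Add(-21401, 217) = -21184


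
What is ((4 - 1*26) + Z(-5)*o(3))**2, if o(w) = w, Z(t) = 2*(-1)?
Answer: 784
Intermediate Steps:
Z(t) = -2
((4 - 1*26) + Z(-5)*o(3))**2 = ((4 - 1*26) - 2*3)**2 = ((4 - 26) - 6)**2 = (-22 - 6)**2 = (-28)**2 = 784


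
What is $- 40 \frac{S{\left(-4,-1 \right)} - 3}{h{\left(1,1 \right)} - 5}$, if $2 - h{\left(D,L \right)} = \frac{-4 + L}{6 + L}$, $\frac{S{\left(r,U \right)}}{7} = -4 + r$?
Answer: $- \frac{8260}{9} \approx -917.78$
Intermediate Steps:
$S{\left(r,U \right)} = -28 + 7 r$ ($S{\left(r,U \right)} = 7 \left(-4 + r\right) = -28 + 7 r$)
$h{\left(D,L \right)} = 2 - \frac{-4 + L}{6 + L}$
$- 40 \frac{S{\left(-4,-1 \right)} - 3}{h{\left(1,1 \right)} - 5} = - 40 \frac{\left(-28 + 7 \left(-4\right)\right) - 3}{\frac{16 + 1}{6 + 1} - 5} = - 40 \frac{\left(-28 - 28\right) - 3}{\frac{1}{7} \cdot 17 - 5} = - 40 \frac{-56 - 3}{\frac{1}{7} \cdot 17 - 5} = - 40 \left(- \frac{59}{\frac{17}{7} - 5}\right) = - 40 \left(- \frac{59}{- \frac{18}{7}}\right) = - 40 \left(\left(-59\right) \left(- \frac{7}{18}\right)\right) = \left(-40\right) \frac{413}{18} = - \frac{8260}{9}$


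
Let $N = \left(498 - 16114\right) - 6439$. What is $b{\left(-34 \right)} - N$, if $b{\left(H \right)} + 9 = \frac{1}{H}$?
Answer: $\frac{749563}{34} \approx 22046.0$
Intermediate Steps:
$N = -22055$ ($N = -15616 - 6439 = -22055$)
$b{\left(H \right)} = -9 + \frac{1}{H}$
$b{\left(-34 \right)} - N = \left(-9 + \frac{1}{-34}\right) - -22055 = \left(-9 - \frac{1}{34}\right) + 22055 = - \frac{307}{34} + 22055 = \frac{749563}{34}$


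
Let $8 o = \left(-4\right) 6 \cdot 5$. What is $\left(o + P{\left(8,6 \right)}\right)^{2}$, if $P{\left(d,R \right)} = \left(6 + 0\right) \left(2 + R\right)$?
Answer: $1089$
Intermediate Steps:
$P{\left(d,R \right)} = 12 + 6 R$ ($P{\left(d,R \right)} = 6 \left(2 + R\right) = 12 + 6 R$)
$o = -15$ ($o = \frac{\left(-4\right) 6 \cdot 5}{8} = \frac{\left(-24\right) 5}{8} = \frac{1}{8} \left(-120\right) = -15$)
$\left(o + P{\left(8,6 \right)}\right)^{2} = \left(-15 + \left(12 + 6 \cdot 6\right)\right)^{2} = \left(-15 + \left(12 + 36\right)\right)^{2} = \left(-15 + 48\right)^{2} = 33^{2} = 1089$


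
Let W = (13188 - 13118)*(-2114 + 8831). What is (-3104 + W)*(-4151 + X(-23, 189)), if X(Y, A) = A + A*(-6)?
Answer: -2380270256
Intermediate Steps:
W = 470190 (W = 70*6717 = 470190)
X(Y, A) = -5*A (X(Y, A) = A - 6*A = -5*A)
(-3104 + W)*(-4151 + X(-23, 189)) = (-3104 + 470190)*(-4151 - 5*189) = 467086*(-4151 - 945) = 467086*(-5096) = -2380270256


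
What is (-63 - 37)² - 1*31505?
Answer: -21505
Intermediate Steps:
(-63 - 37)² - 1*31505 = (-100)² - 31505 = 10000 - 31505 = -21505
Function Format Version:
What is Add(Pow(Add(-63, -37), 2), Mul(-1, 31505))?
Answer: -21505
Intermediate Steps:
Add(Pow(Add(-63, -37), 2), Mul(-1, 31505)) = Add(Pow(-100, 2), -31505) = Add(10000, -31505) = -21505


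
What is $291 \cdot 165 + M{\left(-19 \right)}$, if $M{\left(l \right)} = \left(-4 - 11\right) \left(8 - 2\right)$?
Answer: $47925$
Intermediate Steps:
$M{\left(l \right)} = -90$ ($M{\left(l \right)} = \left(-15\right) 6 = -90$)
$291 \cdot 165 + M{\left(-19 \right)} = 291 \cdot 165 - 90 = 48015 - 90 = 47925$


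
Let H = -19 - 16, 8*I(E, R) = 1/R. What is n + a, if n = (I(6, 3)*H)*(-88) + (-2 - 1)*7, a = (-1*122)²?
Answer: 44974/3 ≈ 14991.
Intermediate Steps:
I(E, R) = 1/(8*R)
H = -35
a = 14884 (a = (-122)² = 14884)
n = 322/3 (n = (((⅛)/3)*(-35))*(-88) + (-2 - 1)*7 = (((⅛)*(⅓))*(-35))*(-88) - 3*7 = ((1/24)*(-35))*(-88) - 21 = -35/24*(-88) - 21 = 385/3 - 21 = 322/3 ≈ 107.33)
n + a = 322/3 + 14884 = 44974/3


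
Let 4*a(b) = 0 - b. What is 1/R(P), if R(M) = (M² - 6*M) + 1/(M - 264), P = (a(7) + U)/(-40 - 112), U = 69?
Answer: 59434947584/169185842901 ≈ 0.35130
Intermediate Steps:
a(b) = -b/4 (a(b) = (0 - b)/4 = (-b)/4 = -b/4)
P = -269/608 (P = (-¼*7 + 69)/(-40 - 112) = (-7/4 + 69)/(-152) = (269/4)*(-1/152) = -269/608 ≈ -0.44243)
R(M) = M² + 1/(-264 + M) - 6*M (R(M) = (M² - 6*M) + 1/(-264 + M) = M² + 1/(-264 + M) - 6*M)
1/R(P) = 1/((1 + (-269/608)³ - 270*(-269/608)² + 1584*(-269/608))/(-264 - 269/608)) = 1/((1 - 19465109/224755712 - 270*72361/369664 - 26631/38)/(-160781/608)) = 1/(-608*(1 - 19465109/224755712 - 9768735/184832 - 26631/38)/160781) = 1/(-608/160781*(-169185842901/224755712)) = 1/(169185842901/59434947584) = 59434947584/169185842901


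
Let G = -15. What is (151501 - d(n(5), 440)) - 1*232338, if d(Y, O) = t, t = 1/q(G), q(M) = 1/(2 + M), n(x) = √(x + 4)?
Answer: -80824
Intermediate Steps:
n(x) = √(4 + x)
t = -13 (t = 1/(1/(2 - 15)) = 1/(1/(-13)) = 1/(-1/13) = -13)
d(Y, O) = -13
(151501 - d(n(5), 440)) - 1*232338 = (151501 - 1*(-13)) - 1*232338 = (151501 + 13) - 232338 = 151514 - 232338 = -80824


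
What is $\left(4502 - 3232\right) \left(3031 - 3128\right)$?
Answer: $-123190$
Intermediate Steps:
$\left(4502 - 3232\right) \left(3031 - 3128\right) = 1270 \left(-97\right) = -123190$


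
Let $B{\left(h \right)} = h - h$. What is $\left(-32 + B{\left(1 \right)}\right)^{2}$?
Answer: $1024$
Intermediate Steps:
$B{\left(h \right)} = 0$
$\left(-32 + B{\left(1 \right)}\right)^{2} = \left(-32 + 0\right)^{2} = \left(-32\right)^{2} = 1024$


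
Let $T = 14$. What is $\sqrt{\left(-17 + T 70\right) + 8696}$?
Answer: $\sqrt{9659} \approx 98.28$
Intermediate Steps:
$\sqrt{\left(-17 + T 70\right) + 8696} = \sqrt{\left(-17 + 14 \cdot 70\right) + 8696} = \sqrt{\left(-17 + 980\right) + 8696} = \sqrt{963 + 8696} = \sqrt{9659}$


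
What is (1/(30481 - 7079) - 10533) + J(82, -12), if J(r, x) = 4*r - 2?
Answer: -238864213/23402 ≈ -10207.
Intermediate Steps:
J(r, x) = -2 + 4*r
(1/(30481 - 7079) - 10533) + J(82, -12) = (1/(30481 - 7079) - 10533) + (-2 + 4*82) = (1/23402 - 10533) + (-2 + 328) = (1/23402 - 10533) + 326 = -246493265/23402 + 326 = -238864213/23402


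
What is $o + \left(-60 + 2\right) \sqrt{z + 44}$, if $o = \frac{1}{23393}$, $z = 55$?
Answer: $\frac{1}{23393} - 174 \sqrt{11} \approx -577.09$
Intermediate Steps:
$o = \frac{1}{23393} \approx 4.2748 \cdot 10^{-5}$
$o + \left(-60 + 2\right) \sqrt{z + 44} = \frac{1}{23393} + \left(-60 + 2\right) \sqrt{55 + 44} = \frac{1}{23393} - 58 \sqrt{99} = \frac{1}{23393} - 58 \cdot 3 \sqrt{11} = \frac{1}{23393} - 174 \sqrt{11}$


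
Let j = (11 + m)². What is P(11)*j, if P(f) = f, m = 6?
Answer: 3179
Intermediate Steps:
j = 289 (j = (11 + 6)² = 17² = 289)
P(11)*j = 11*289 = 3179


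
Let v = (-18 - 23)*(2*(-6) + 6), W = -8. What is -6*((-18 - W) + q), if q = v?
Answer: -1416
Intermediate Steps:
v = 246 (v = -41*(-12 + 6) = -41*(-6) = 246)
q = 246
-6*((-18 - W) + q) = -6*((-18 - 1*(-8)) + 246) = -6*((-18 + 8) + 246) = -6*(-10 + 246) = -6*236 = -1416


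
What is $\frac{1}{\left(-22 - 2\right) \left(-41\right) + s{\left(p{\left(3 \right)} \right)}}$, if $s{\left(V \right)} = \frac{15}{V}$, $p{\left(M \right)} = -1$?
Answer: $\frac{1}{969} \approx 0.001032$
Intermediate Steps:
$\frac{1}{\left(-22 - 2\right) \left(-41\right) + s{\left(p{\left(3 \right)} \right)}} = \frac{1}{\left(-22 - 2\right) \left(-41\right) + \frac{15}{-1}} = \frac{1}{\left(-24\right) \left(-41\right) + 15 \left(-1\right)} = \frac{1}{984 - 15} = \frac{1}{969}$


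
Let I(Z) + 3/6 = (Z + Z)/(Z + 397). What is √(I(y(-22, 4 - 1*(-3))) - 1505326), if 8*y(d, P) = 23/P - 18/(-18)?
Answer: I*√746034760188546/22262 ≈ 1226.9*I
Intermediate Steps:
y(d, P) = ⅛ + 23/(8*P) (y(d, P) = (23/P - 18/(-18))/8 = (23/P - 18*(-1/18))/8 = (23/P + 1)/8 = (1 + 23/P)/8 = ⅛ + 23/(8*P))
I(Z) = -½ + 2*Z/(397 + Z) (I(Z) = -½ + (Z + Z)/(Z + 397) = -½ + (2*Z)/(397 + Z) = -½ + 2*Z/(397 + Z))
√(I(y(-22, 4 - 1*(-3))) - 1505326) = √((-397 + 3*((23 + (4 - 1*(-3)))/(8*(4 - 1*(-3)))))/(2*(397 + (23 + (4 - 1*(-3)))/(8*(4 - 1*(-3))))) - 1505326) = √((-397 + 3*((23 + (4 + 3))/(8*(4 + 3))))/(2*(397 + (23 + (4 + 3))/(8*(4 + 3)))) - 1505326) = √((-397 + 3*((⅛)*(23 + 7)/7))/(2*(397 + (⅛)*(23 + 7)/7)) - 1505326) = √((-397 + 3*((⅛)*(⅐)*30))/(2*(397 + (⅛)*(⅐)*30)) - 1505326) = √((-397 + 3*(15/28))/(2*(397 + 15/28)) - 1505326) = √((-397 + 45/28)/(2*(11131/28)) - 1505326) = √((½)*(28/11131)*(-11071/28) - 1505326) = √(-11071/22262 - 1505326) = √(-33511578483/22262) = I*√746034760188546/22262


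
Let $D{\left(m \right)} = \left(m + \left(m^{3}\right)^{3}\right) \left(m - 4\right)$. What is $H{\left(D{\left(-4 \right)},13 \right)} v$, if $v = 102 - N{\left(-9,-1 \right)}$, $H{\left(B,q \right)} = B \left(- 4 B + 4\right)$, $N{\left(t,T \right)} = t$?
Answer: $-1952791312906368$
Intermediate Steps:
$D{\left(m \right)} = \left(-4 + m\right) \left(m + m^{9}\right)$ ($D{\left(m \right)} = \left(m + m^{9}\right) \left(-4 + m\right) = \left(-4 + m\right) \left(m + m^{9}\right)$)
$H{\left(B,q \right)} = B \left(4 - 4 B\right)$
$v = 111$ ($v = 102 - -9 = 102 + 9 = 111$)
$H{\left(D{\left(-4 \right)},13 \right)} v = 4 \left(- 4 \left(-4 - 4 + \left(-4\right)^{9} - 4 \left(-4\right)^{8}\right)\right) \left(1 - - 4 \left(-4 - 4 + \left(-4\right)^{9} - 4 \left(-4\right)^{8}\right)\right) 111 = 4 \left(- 4 \left(-4 - 4 - 262144 - 262144\right)\right) \left(1 - - 4 \left(-4 - 4 - 262144 - 262144\right)\right) 111 = 4 \left(\left(-4\right) \left(-524296\right)\right) \left(1 - \left(-4\right) \left(-524296\right)\right) 111 = 4 \cdot 2097184 \left(1 - 2097184\right) 111 = 4 \cdot 2097184 \left(-2097183\right) 111 = \left(-17592714530688\right) 111 = -1952791312906368$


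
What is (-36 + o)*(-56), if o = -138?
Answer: 9744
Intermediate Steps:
(-36 + o)*(-56) = (-36 - 138)*(-56) = -174*(-56) = 9744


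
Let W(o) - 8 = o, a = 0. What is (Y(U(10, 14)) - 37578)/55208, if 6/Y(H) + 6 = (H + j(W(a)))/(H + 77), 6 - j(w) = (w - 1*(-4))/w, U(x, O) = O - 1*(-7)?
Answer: -7046071/10351500 ≈ -0.68068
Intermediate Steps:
U(x, O) = 7 + O (U(x, O) = O + 7 = 7 + O)
W(o) = 8 + o
j(w) = 6 - (4 + w)/w (j(w) = 6 - (w - 1*(-4))/w = 6 - (w + 4)/w = 6 - (4 + w)/w)
Y(H) = 6/(-6 + (9/2 + H)/(77 + H)) (Y(H) = 6/(-6 + (H + (5 - 4/(8 + 0)))/(H + 77)) = 6/(-6 + (H + (5 - 4/8))/(77 + H)) = 6/(-6 + (H + (5 - 4*1/8))/(77 + H)) = 6/(-6 + (H + (5 - 1/2))/(77 + H)) = 6/(-6 + (H + 9/2)/(77 + H)) = 6/(-6 + (9/2 + H)/(77 + H)))
(Y(U(10, 14)) - 37578)/55208 = (12*(-77 - (7 + 14))/(5*(183 + 2*(7 + 14))) - 37578)/55208 = (12*(-77 - 1*21)/(5*(183 + 2*21)) - 37578)*(1/55208) = (12*(-77 - 21)/(5*(183 + 42)) - 37578)*(1/55208) = ((12/5)*(-98)/225 - 37578)*(1/55208) = ((12/5)*(1/225)*(-98) - 37578)*(1/55208) = (-392/375 - 37578)*(1/55208) = -14092142/375*1/55208 = -7046071/10351500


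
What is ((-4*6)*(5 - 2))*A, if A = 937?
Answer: -67464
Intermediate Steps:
((-4*6)*(5 - 2))*A = ((-4*6)*(5 - 2))*937 = -24*3*937 = -72*937 = -67464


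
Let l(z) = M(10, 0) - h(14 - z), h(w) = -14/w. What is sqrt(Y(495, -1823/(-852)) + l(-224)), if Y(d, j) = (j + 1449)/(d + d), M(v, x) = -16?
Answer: I*sqrt(82675124733630)/2389860 ≈ 3.8047*I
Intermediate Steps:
Y(d, j) = (1449 + j)/(2*d) (Y(d, j) = (1449 + j)/((2*d)) = (1449 + j)*(1/(2*d)) = (1449 + j)/(2*d))
l(z) = -16 + 14/(14 - z) (l(z) = -16 - (-14)/(14 - z) = -16 + 14/(14 - z))
sqrt(Y(495, -1823/(-852)) + l(-224)) = sqrt((1/2)*(1449 - 1823/(-852))/495 + 2*(105 - 8*(-224))/(-14 - 224)) = sqrt((1/2)*(1/495)*(1449 - 1823*(-1/852)) + 2*(105 + 1792)/(-238)) = sqrt((1/2)*(1/495)*(1449 + 1823/852) + 2*(-1/238)*1897) = sqrt((1/2)*(1/495)*(1236371/852) - 271/17) = sqrt(1236371/843480 - 271/17) = sqrt(-207564773/14339160) = I*sqrt(82675124733630)/2389860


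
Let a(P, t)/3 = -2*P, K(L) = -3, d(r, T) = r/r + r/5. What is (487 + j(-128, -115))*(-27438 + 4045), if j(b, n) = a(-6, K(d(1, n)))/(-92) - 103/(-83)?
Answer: -21786017865/1909 ≈ -1.1412e+7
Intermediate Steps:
d(r, T) = 1 + r/5 (d(r, T) = 1 + r*(⅕) = 1 + r/5)
a(P, t) = -6*P (a(P, t) = 3*(-2*P) = -6*P)
j(b, n) = 1622/1909 (j(b, n) = -6*(-6)/(-92) - 103/(-83) = 36*(-1/92) - 103*(-1/83) = -9/23 + 103/83 = 1622/1909)
(487 + j(-128, -115))*(-27438 + 4045) = (487 + 1622/1909)*(-27438 + 4045) = (931305/1909)*(-23393) = -21786017865/1909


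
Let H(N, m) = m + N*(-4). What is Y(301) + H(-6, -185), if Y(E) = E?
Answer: 140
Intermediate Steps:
H(N, m) = m - 4*N
Y(301) + H(-6, -185) = 301 + (-185 - 4*(-6)) = 301 + (-185 + 24) = 301 - 161 = 140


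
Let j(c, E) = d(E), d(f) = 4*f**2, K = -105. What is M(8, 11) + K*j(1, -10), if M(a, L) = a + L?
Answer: -41981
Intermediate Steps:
j(c, E) = 4*E**2
M(a, L) = L + a
M(8, 11) + K*j(1, -10) = (11 + 8) - 420*(-10)**2 = 19 - 420*100 = 19 - 105*400 = 19 - 42000 = -41981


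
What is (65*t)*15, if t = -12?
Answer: -11700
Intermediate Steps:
(65*t)*15 = (65*(-12))*15 = -780*15 = -11700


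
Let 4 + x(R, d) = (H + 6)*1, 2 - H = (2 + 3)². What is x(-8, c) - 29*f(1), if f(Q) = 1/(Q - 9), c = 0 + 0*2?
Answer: -139/8 ≈ -17.375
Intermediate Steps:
H = -23 (H = 2 - (2 + 3)² = 2 - 1*5² = 2 - 1*25 = 2 - 25 = -23)
c = 0 (c = 0 + 0 = 0)
f(Q) = 1/(-9 + Q)
x(R, d) = -21 (x(R, d) = -4 + (-23 + 6)*1 = -4 - 17*1 = -4 - 17 = -21)
x(-8, c) - 29*f(1) = -21 - 29/(-9 + 1) = -21 - 29/(-8) = -21 - 29*(-⅛) = -21 + 29/8 = -139/8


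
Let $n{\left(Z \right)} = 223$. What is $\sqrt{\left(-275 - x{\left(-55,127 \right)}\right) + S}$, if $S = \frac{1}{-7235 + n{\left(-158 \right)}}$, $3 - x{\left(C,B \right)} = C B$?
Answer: $\frac{i \sqrt{89277059221}}{3506} \approx 85.223 i$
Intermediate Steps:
$x{\left(C,B \right)} = 3 - B C$ ($x{\left(C,B \right)} = 3 - C B = 3 - B C$)
$S = - \frac{1}{7012}$ ($S = \frac{1}{-7235 + 223} = \frac{1}{-7012} = - \frac{1}{7012} \approx -0.00014261$)
$\sqrt{\left(-275 - x{\left(-55,127 \right)}\right) + S} = \sqrt{\left(-275 - \left(3 - 127 \left(-55\right)\right)\right) - \frac{1}{7012}} = \sqrt{\left(-275 - \left(3 + 6985\right)\right) - \frac{1}{7012}} = \sqrt{\left(-275 - 6988\right) - \frac{1}{7012}} = \sqrt{-7263 - \frac{1}{7012}} = \sqrt{- \frac{50928157}{7012}} = \frac{i \sqrt{89277059221}}{3506}$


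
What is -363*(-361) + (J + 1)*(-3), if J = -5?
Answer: 131055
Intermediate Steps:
-363*(-361) + (J + 1)*(-3) = -363*(-361) + (-5 + 1)*(-3) = 131043 - 4*(-3) = 131043 + 12 = 131055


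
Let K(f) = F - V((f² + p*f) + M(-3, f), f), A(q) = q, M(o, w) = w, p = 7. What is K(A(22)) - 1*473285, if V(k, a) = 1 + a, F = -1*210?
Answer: -473518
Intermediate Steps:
F = -210
K(f) = -211 - f (K(f) = -210 - (1 + f) = -210 + (-1 - f) = -211 - f)
K(A(22)) - 1*473285 = (-211 - 1*22) - 1*473285 = (-211 - 22) - 473285 = -233 - 473285 = -473518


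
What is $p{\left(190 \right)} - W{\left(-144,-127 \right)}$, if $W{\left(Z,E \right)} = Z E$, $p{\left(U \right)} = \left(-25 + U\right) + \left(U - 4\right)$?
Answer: $-17937$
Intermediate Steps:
$p{\left(U \right)} = -29 + 2 U$ ($p{\left(U \right)} = \left(-25 + U\right) + \left(-4 + U\right) = -29 + 2 U$)
$W{\left(Z,E \right)} = E Z$
$p{\left(190 \right)} - W{\left(-144,-127 \right)} = \left(-29 + 2 \cdot 190\right) - \left(-127\right) \left(-144\right) = \left(-29 + 380\right) - 18288 = 351 - 18288 = -17937$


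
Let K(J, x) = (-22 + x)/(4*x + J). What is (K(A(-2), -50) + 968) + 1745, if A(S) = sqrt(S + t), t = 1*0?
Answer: 18089971/6667 + 12*I*sqrt(2)/6667 ≈ 2713.4 + 0.0025455*I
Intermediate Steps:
t = 0
A(S) = sqrt(S) (A(S) = sqrt(S + 0) = sqrt(S))
K(J, x) = (-22 + x)/(J + 4*x)
(K(A(-2), -50) + 968) + 1745 = ((-22 - 50)/(sqrt(-2) + 4*(-50)) + 968) + 1745 = (-72/(I*sqrt(2) - 200) + 968) + 1745 = (-72/(-200 + I*sqrt(2)) + 968) + 1745 = (968 - 72/(-200 + I*sqrt(2))) + 1745 = 2713 - 72/(-200 + I*sqrt(2))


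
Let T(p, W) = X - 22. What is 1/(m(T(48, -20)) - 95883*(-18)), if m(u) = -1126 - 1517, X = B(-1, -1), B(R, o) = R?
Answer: 1/1723251 ≈ 5.8030e-7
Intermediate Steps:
X = -1
T(p, W) = -23 (T(p, W) = -1 - 22 = -23)
m(u) = -2643
1/(m(T(48, -20)) - 95883*(-18)) = 1/(-2643 - 95883*(-18)) = 1/(-2643 + 1725894) = 1/1723251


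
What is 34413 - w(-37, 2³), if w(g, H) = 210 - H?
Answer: 34211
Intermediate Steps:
34413 - w(-37, 2³) = 34413 - (210 - 1*2³) = 34413 - (210 - 1*8) = 34413 - (210 - 8) = 34413 - 1*202 = 34413 - 202 = 34211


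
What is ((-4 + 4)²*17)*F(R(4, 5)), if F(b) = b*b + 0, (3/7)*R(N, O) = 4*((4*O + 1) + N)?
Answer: 0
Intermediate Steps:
R(N, O) = 28/3 + 28*N/3 + 112*O/3 (R(N, O) = 7*(4*((4*O + 1) + N))/3 = 7*(4*((1 + 4*O) + N))/3 = 7*(4*(1 + N + 4*O))/3 = 7*(4 + 4*N + 16*O)/3 = 28/3 + 28*N/3 + 112*O/3)
F(b) = b² (F(b) = b² + 0 = b²)
((-4 + 4)²*17)*F(R(4, 5)) = ((-4 + 4)²*17)*(28/3 + (28/3)*4 + (112/3)*5)² = (0²*17)*(28/3 + 112/3 + 560/3)² = (0*17)*(700/3)² = 0*(490000/9) = 0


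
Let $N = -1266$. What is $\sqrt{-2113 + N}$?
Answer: $i \sqrt{3379} \approx 58.129 i$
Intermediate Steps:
$\sqrt{-2113 + N} = \sqrt{-2113 - 1266} = \sqrt{-3379} = i \sqrt{3379}$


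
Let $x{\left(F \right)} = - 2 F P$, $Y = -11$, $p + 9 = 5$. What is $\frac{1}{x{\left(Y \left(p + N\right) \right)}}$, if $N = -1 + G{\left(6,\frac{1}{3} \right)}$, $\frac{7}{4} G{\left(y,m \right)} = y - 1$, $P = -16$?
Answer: $\frac{7}{5280} \approx 0.0013258$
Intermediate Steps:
$p = -4$ ($p = -9 + 5 = -4$)
$G{\left(y,m \right)} = - \frac{4}{7} + \frac{4 y}{7}$ ($G{\left(y,m \right)} = \frac{4 \left(y - 1\right)}{7} = \frac{4 \left(-1 + y\right)}{7} = - \frac{4}{7} + \frac{4 y}{7}$)
$N = \frac{13}{7}$ ($N = -1 + \left(- \frac{4}{7} + \frac{4}{7} \cdot 6\right) = -1 + \left(- \frac{4}{7} + \frac{24}{7}\right) = -1 + \frac{20}{7} = \frac{13}{7} \approx 1.8571$)
$x{\left(F \right)} = 32 F$ ($x{\left(F \right)} = - 2 F \left(-16\right) = 32 F$)
$\frac{1}{x{\left(Y \left(p + N\right) \right)}} = \frac{1}{32 \left(- 11 \left(-4 + \frac{13}{7}\right)\right)} = \frac{1}{32 \left(\left(-11\right) \left(- \frac{15}{7}\right)\right)} = \frac{1}{32 \cdot \frac{165}{7}} = \frac{1}{\frac{5280}{7}} = \frac{7}{5280}$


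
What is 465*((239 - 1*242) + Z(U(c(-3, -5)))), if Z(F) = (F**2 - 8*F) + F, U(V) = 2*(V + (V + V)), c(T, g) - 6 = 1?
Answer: 682155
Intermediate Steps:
c(T, g) = 7 (c(T, g) = 6 + 1 = 7)
U(V) = 6*V (U(V) = 2*(V + 2*V) = 2*(3*V) = 6*V)
Z(F) = F**2 - 7*F
465*((239 - 1*242) + Z(U(c(-3, -5)))) = 465*((239 - 1*242) + (6*7)*(-7 + 6*7)) = 465*((239 - 242) + 42*(-7 + 42)) = 465*(-3 + 42*35) = 465*(-3 + 1470) = 465*1467 = 682155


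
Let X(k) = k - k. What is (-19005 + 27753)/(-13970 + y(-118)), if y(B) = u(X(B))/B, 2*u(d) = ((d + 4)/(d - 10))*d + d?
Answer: -4374/6985 ≈ -0.62620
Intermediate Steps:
X(k) = 0
u(d) = d/2 + d*(4 + d)/(2*(-10 + d)) (u(d) = (((d + 4)/(d - 10))*d + d)/2 = (((4 + d)/(-10 + d))*d + d)/2 = (d*(4 + d)/(-10 + d) + d)/2 = (d + d*(4 + d)/(-10 + d))/2 = d/2 + d*(4 + d)/(2*(-10 + d)))
y(B) = 0 (y(B) = (0*(-3 + 0)/(-10 + 0))/B = (0*(-3)/(-10))/B = (0*(-1/10)*(-3))/B = 0/B = 0)
(-19005 + 27753)/(-13970 + y(-118)) = (-19005 + 27753)/(-13970 + 0) = 8748/(-13970) = 8748*(-1/13970) = -4374/6985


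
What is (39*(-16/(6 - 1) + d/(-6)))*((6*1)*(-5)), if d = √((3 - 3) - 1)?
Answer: 3744 + 195*I ≈ 3744.0 + 195.0*I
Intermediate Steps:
d = I (d = √(0 - 1) = √(-1) = I ≈ 1.0*I)
(39*(-16/(6 - 1) + d/(-6)))*((6*1)*(-5)) = (39*(-16/(6 - 1) + I/(-6)))*((6*1)*(-5)) = (39*(-16/5 + I*(-⅙)))*(6*(-5)) = (39*(-16*⅕ - I/6))*(-30) = (39*(-16/5 - I/6))*(-30) = (-624/5 - 13*I/2)*(-30) = 3744 + 195*I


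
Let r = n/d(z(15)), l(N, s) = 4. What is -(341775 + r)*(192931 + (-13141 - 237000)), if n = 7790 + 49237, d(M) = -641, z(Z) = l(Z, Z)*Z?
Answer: 12530176993080/641 ≈ 1.9548e+10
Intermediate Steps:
z(Z) = 4*Z
n = 57027
r = -57027/641 (r = 57027/(-641) = 57027*(-1/641) = -57027/641 ≈ -88.966)
-(341775 + r)*(192931 + (-13141 - 237000)) = -(341775 - 57027/641)*(192931 + (-13141 - 237000)) = -219020748*(192931 - 250141)/641 = -219020748*(-57210)/641 = -1*(-12530176993080/641) = 12530176993080/641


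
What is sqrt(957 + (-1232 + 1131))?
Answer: 2*sqrt(214) ≈ 29.257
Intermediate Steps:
sqrt(957 + (-1232 + 1131)) = sqrt(957 - 101) = sqrt(856) = 2*sqrt(214)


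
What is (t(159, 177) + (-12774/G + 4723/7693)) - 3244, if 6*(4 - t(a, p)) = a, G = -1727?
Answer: -551486301/169246 ≈ -3258.5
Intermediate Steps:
t(a, p) = 4 - a/6
(t(159, 177) + (-12774/G + 4723/7693)) - 3244 = ((4 - 1/6*159) + (-12774/(-1727) + 4723/7693)) - 3244 = ((4 - 53/2) + (-12774*(-1/1727) + 4723*(1/7693))) - 3244 = (-45/2 + (12774/1727 + 4723/7693)) - 3244 = (-45/2 + 677879/84623) - 3244 = -2452277/169246 - 3244 = -551486301/169246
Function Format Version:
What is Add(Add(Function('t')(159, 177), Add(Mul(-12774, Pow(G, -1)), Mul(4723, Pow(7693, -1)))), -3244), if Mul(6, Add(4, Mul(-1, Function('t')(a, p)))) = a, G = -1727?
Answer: Rational(-551486301, 169246) ≈ -3258.5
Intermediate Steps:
Function('t')(a, p) = Add(4, Mul(Rational(-1, 6), a))
Add(Add(Function('t')(159, 177), Add(Mul(-12774, Pow(G, -1)), Mul(4723, Pow(7693, -1)))), -3244) = Add(Add(Add(4, Mul(Rational(-1, 6), 159)), Add(Mul(-12774, Pow(-1727, -1)), Mul(4723, Pow(7693, -1)))), -3244) = Add(Add(Add(4, Rational(-53, 2)), Add(Mul(-12774, Rational(-1, 1727)), Mul(4723, Rational(1, 7693)))), -3244) = Add(Add(Rational(-45, 2), Add(Rational(12774, 1727), Rational(4723, 7693))), -3244) = Add(Add(Rational(-45, 2), Rational(677879, 84623)), -3244) = Add(Rational(-2452277, 169246), -3244) = Rational(-551486301, 169246)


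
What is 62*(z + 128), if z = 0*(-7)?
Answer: 7936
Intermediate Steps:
z = 0
62*(z + 128) = 62*(0 + 128) = 62*128 = 7936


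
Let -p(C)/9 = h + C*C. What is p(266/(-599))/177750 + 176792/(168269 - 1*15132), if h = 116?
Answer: 623210051833468/542588873777875 ≈ 1.1486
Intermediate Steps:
p(C) = -1044 - 9*C**2 (p(C) = -9*(116 + C*C) = -9*(116 + C**2) = -1044 - 9*C**2)
p(266/(-599))/177750 + 176792/(168269 - 1*15132) = (-1044 - 9*(266/(-599))**2)/177750 + 176792/(168269 - 1*15132) = (-1044 - 9*(266*(-1/599))**2)*(1/177750) + 176792/(168269 - 15132) = (-1044 - 9*(-266/599)**2)*(1/177750) + 176792/153137 = (-1044 - 9*70756/358801)*(1/177750) + 176792*(1/153137) = (-1044 - 636804/358801)*(1/177750) + 176792/153137 = -375225048/358801*1/177750 + 176792/153137 = -20845836/3543159875 + 176792/153137 = 623210051833468/542588873777875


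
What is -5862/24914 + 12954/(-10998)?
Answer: -32267186/22833681 ≈ -1.4131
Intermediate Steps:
-5862/24914 + 12954/(-10998) = -5862*1/24914 + 12954*(-1/10998) = -2931/12457 - 2159/1833 = -32267186/22833681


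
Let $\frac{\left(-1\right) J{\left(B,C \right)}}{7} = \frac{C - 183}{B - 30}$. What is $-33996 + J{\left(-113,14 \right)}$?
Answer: $- \frac{374047}{11} \approx -34004.0$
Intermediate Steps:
$J{\left(B,C \right)} = - \frac{7 \left(-183 + C\right)}{-30 + B}$ ($J{\left(B,C \right)} = - 7 \frac{C - 183}{B - 30} = - 7 \frac{-183 + C}{-30 + B} = - \frac{7 \left(-183 + C\right)}{-30 + B}$)
$-33996 + J{\left(-113,14 \right)} = -33996 + \frac{7 \left(183 - 14\right)}{-30 - 113} = -33996 + \frac{7 \left(183 - 14\right)}{-143} = -33996 + 7 \left(- \frac{1}{143}\right) 169 = -33996 - \frac{91}{11} = - \frac{374047}{11}$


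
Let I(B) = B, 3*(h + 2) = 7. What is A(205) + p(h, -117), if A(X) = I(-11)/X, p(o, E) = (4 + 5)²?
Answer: 16594/205 ≈ 80.946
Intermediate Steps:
h = ⅓ (h = -2 + (⅓)*7 = -2 + 7/3 = ⅓ ≈ 0.33333)
p(o, E) = 81 (p(o, E) = 9² = 81)
A(X) = -11/X
A(205) + p(h, -117) = -11/205 + 81 = 16594/205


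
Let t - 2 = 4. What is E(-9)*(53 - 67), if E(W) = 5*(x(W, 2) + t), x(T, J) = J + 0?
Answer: -560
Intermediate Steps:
t = 6 (t = 2 + 4 = 6)
x(T, J) = J
E(W) = 40 (E(W) = 5*(2 + 6) = 5*8 = 40)
E(-9)*(53 - 67) = 40*(53 - 67) = 40*(-14) = -560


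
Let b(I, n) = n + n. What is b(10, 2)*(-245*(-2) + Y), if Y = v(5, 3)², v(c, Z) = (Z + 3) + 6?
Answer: 2536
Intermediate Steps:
b(I, n) = 2*n
v(c, Z) = 9 + Z (v(c, Z) = (3 + Z) + 6 = 9 + Z)
Y = 144 (Y = (9 + 3)² = 12² = 144)
b(10, 2)*(-245*(-2) + Y) = (2*2)*(-245*(-2) + 144) = 4*(490 + 144) = 4*634 = 2536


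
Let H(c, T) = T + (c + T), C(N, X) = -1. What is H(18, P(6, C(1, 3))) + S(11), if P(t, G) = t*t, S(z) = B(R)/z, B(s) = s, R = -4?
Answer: 986/11 ≈ 89.636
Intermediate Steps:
S(z) = -4/z
P(t, G) = t²
H(c, T) = c + 2*T (H(c, T) = T + (T + c) = c + 2*T)
H(18, P(6, C(1, 3))) + S(11) = (18 + 2*6²) - 4/11 = (18 + 2*36) - 4*1/11 = (18 + 72) - 4/11 = 90 - 4/11 = 986/11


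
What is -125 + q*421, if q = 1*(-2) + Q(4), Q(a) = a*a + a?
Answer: 7453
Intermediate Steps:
Q(a) = a + a² (Q(a) = a² + a = a + a²)
q = 18 (q = 1*(-2) + 4*(1 + 4) = -2 + 4*5 = -2 + 20 = 18)
-125 + q*421 = -125 + 18*421 = -125 + 7578 = 7453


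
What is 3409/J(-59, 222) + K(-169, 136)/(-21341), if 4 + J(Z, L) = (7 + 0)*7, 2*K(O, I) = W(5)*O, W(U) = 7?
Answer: 145556173/1920690 ≈ 75.783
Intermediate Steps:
K(O, I) = 7*O/2 (K(O, I) = (7*O)/2 = 7*O/2)
J(Z, L) = 45 (J(Z, L) = -4 + (7 + 0)*7 = -4 + 7*7 = -4 + 49 = 45)
3409/J(-59, 222) + K(-169, 136)/(-21341) = 3409/45 + ((7/2)*(-169))/(-21341) = 3409*(1/45) - 1183/2*(-1/21341) = 3409/45 + 1183/42682 = 145556173/1920690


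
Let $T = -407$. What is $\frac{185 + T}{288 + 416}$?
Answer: $- \frac{111}{352} \approx -0.31534$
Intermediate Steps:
$\frac{185 + T}{288 + 416} = \frac{185 - 407}{288 + 416} = - \frac{222}{704} = \left(-222\right) \frac{1}{704} = - \frac{111}{352}$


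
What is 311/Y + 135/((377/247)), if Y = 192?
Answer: 501499/5568 ≈ 90.068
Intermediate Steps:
311/Y + 135/((377/247)) = 311/192 + 135/((377/247)) = 311*(1/192) + 135/((377*(1/247))) = 311/192 + 135/(29/19) = 311/192 + 135*(19/29) = 311/192 + 2565/29 = 501499/5568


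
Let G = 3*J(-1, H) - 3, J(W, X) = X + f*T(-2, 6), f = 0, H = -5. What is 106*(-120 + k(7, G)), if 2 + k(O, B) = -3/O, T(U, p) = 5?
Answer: -90842/7 ≈ -12977.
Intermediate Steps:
J(W, X) = X (J(W, X) = X + 0*5 = X + 0 = X)
G = -18 (G = 3*(-5) - 3 = -15 - 3 = -18)
k(O, B) = -2 - 3/O
106*(-120 + k(7, G)) = 106*(-120 + (-2 - 3/7)) = 106*(-120 - 17/7) = 106*(-857/7) = -90842/7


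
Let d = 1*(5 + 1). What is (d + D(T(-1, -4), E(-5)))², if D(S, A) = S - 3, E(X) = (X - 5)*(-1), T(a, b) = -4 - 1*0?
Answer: 1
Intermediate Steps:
T(a, b) = -4 (T(a, b) = -4 + 0 = -4)
E(X) = 5 - X (E(X) = (-5 + X)*(-1) = 5 - X)
D(S, A) = -3 + S
d = 6 (d = 1*6 = 6)
(d + D(T(-1, -4), E(-5)))² = (6 + (-3 - 4))² = (6 - 7)² = (-1)² = 1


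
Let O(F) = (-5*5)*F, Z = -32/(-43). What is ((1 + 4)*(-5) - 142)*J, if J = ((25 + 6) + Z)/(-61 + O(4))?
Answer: 32565/989 ≈ 32.927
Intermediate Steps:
Z = 32/43 (Z = -32*(-1/43) = 32/43 ≈ 0.74419)
O(F) = -25*F
J = -195/989 (J = ((25 + 6) + 32/43)/(-61 - 25*4) = (31 + 32/43)/(-61 - 100) = (1365/43)/(-161) = (1365/43)*(-1/161) = -195/989 ≈ -0.19717)
((1 + 4)*(-5) - 142)*J = ((1 + 4)*(-5) - 142)*(-195/989) = (5*(-5) - 142)*(-195/989) = (-25 - 142)*(-195/989) = -167*(-195/989) = 32565/989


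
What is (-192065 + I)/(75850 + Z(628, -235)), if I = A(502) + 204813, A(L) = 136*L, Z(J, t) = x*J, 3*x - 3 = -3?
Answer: 8102/7585 ≈ 1.0682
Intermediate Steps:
x = 0 (x = 1 + (⅓)*(-3) = 1 - 1 = 0)
Z(J, t) = 0 (Z(J, t) = 0*J = 0)
I = 273085 (I = 136*502 + 204813 = 68272 + 204813 = 273085)
(-192065 + I)/(75850 + Z(628, -235)) = (-192065 + 273085)/(75850 + 0) = 81020/75850 = 81020*(1/75850) = 8102/7585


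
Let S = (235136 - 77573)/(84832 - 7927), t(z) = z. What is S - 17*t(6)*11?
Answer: -9569983/8545 ≈ -1120.0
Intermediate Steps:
S = 17507/8545 (S = 157563/76905 = 157563*(1/76905) = 17507/8545 ≈ 2.0488)
S - 17*t(6)*11 = 17507/8545 - 17*6*11 = 17507/8545 - 102*11 = 17507/8545 - 1122 = -9569983/8545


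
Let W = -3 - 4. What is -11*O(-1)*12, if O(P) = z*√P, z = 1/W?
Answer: 132*I/7 ≈ 18.857*I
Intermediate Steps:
W = -7
z = -⅐ (z = 1/(-7) = -⅐ ≈ -0.14286)
O(P) = -√P/7
-11*O(-1)*12 = -(-11)*√(-1)/7*12 = -(-11)*I/7*12 = (11*I/7)*12 = 132*I/7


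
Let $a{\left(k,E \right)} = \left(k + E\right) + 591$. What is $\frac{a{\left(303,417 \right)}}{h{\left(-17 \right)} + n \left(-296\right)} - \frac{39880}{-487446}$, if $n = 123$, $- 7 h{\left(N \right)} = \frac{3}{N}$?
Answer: $\frac{16122681851}{351980613309} \approx 0.045806$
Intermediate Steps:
$h{\left(N \right)} = - \frac{3}{7 N}$ ($h{\left(N \right)} = - \frac{3 \frac{1}{N}}{7} = - \frac{3}{7 N}$)
$a{\left(k,E \right)} = 591 + E + k$ ($a{\left(k,E \right)} = \left(E + k\right) + 591 = 591 + E + k$)
$\frac{a{\left(303,417 \right)}}{h{\left(-17 \right)} + n \left(-296\right)} - \frac{39880}{-487446} = \frac{591 + 417 + 303}{- \frac{3}{7 \left(-17\right)} + 123 \left(-296\right)} - \frac{39880}{-487446} = \frac{1311}{\left(- \frac{3}{7}\right) \left(- \frac{1}{17}\right) - 36408} - - \frac{19940}{243723} = \frac{1311}{\frac{3}{119} - 36408} + \frac{19940}{243723} = \frac{1311}{- \frac{4332549}{119}} + \frac{19940}{243723} = 1311 \left(- \frac{119}{4332549}\right) + \frac{19940}{243723} = - \frac{52003}{1444183} + \frac{19940}{243723} = \frac{16122681851}{351980613309}$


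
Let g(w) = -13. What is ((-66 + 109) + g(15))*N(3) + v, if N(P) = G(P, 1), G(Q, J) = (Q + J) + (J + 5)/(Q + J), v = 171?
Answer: 336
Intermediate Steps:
G(Q, J) = J + Q + (5 + J)/(J + Q) (G(Q, J) = (J + Q) + (5 + J)/(J + Q) = J + Q + (5 + J)/(J + Q))
N(P) = (7 + P² + 2*P)/(1 + P) (N(P) = (5 + 1 + 1² + P² + 2*1*P)/(1 + P) = (5 + 1 + 1 + P² + 2*P)/(1 + P) = (7 + P² + 2*P)/(1 + P))
((-66 + 109) + g(15))*N(3) + v = ((-66 + 109) - 13)*((7 + 3² + 2*3)/(1 + 3)) + 171 = (43 - 13)*((7 + 9 + 6)/4) + 171 = 30*((¼)*22) + 171 = 30*(11/2) + 171 = 165 + 171 = 336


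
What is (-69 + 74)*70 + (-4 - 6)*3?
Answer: 320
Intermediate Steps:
(-69 + 74)*70 + (-4 - 6)*3 = 5*70 - 10*3 = 350 - 30 = 320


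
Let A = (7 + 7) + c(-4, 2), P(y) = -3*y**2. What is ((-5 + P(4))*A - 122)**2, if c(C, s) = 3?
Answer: 1046529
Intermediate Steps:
A = 17 (A = (7 + 7) + 3 = 14 + 3 = 17)
((-5 + P(4))*A - 122)**2 = ((-5 - 3*4**2)*17 - 122)**2 = ((-5 - 3*16)*17 - 122)**2 = ((-5 - 48)*17 - 122)**2 = (-53*17 - 122)**2 = (-901 - 122)**2 = (-1023)**2 = 1046529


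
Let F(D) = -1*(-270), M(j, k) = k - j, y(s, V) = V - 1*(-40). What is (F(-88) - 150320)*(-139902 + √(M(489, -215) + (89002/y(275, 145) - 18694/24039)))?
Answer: 20992295100 - 120040*I*√30722184943045/296481 ≈ 2.0992e+10 - 2.2442e+6*I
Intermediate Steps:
y(s, V) = 40 + V (y(s, V) = V + 40 = 40 + V)
F(D) = 270
(F(-88) - 150320)*(-139902 + √(M(489, -215) + (89002/y(275, 145) - 18694/24039))) = (270 - 150320)*(-139902 + √((-215 - 1*489) + (89002/(40 + 145) - 18694/24039))) = -150050*(-139902 + √((-215 - 489) + (89002/185 - 18694*1/24039))) = -150050*(-139902 + √(-704 + (89002*(1/185) - 18694/24039))) = -150050*(-139902 + √(-704 + (89002/185 - 18694/24039))) = -150050*(-139902 + √(-704 + 2136060688/4447215)) = -150050*(-139902 + √(-994778672/4447215)) = -150050*(-139902 + 4*I*√30722184943045/1482405) = 20992295100 - 120040*I*√30722184943045/296481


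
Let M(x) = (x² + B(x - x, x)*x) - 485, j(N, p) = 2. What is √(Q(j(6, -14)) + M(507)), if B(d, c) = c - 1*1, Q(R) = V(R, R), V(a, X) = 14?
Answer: 4*√32070 ≈ 716.32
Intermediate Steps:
Q(R) = 14
B(d, c) = -1 + c (B(d, c) = c - 1 = -1 + c)
M(x) = -485 + x² + x*(-1 + x) (M(x) = (x² + (-1 + x)*x) - 485 = (x² + x*(-1 + x)) - 485 = -485 + x² + x*(-1 + x))
√(Q(j(6, -14)) + M(507)) = √(14 + (-485 - 1*507 + 2*507²)) = √(14 + (-485 - 507 + 2*257049)) = √(14 + (-485 - 507 + 514098)) = √(14 + 513106) = √513120 = 4*√32070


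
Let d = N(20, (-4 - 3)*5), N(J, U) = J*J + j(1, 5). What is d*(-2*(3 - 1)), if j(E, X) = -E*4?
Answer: -1584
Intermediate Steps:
j(E, X) = -4*E
N(J, U) = -4 + J**2 (N(J, U) = J*J - 4*1 = J**2 - 4 = -4 + J**2)
d = 396 (d = -4 + 20**2 = -4 + 400 = 396)
d*(-2*(3 - 1)) = 396*(-2*(3 - 1)) = 396*(-2*2) = 396*(-4) = -1584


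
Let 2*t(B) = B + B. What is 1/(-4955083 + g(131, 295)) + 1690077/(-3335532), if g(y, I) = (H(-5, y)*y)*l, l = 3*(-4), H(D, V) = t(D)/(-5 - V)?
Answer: -94911825332229/187317681077228 ≈ -0.50669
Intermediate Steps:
t(B) = B (t(B) = (B + B)/2 = (2*B)/2 = B)
H(D, V) = D/(-5 - V)
l = -12
g(y, I) = -60*y/(5 + y) (g(y, I) = ((-1*(-5)/(5 + y))*y)*(-12) = ((5/(5 + y))*y)*(-12) = (5*y/(5 + y))*(-12) = -60*y/(5 + y))
1/(-4955083 + g(131, 295)) + 1690077/(-3335532) = 1/(-4955083 - 60*131/(5 + 131)) + 1690077/(-3335532) = 1/(-4955083 - 60*131/136) + 1690077*(-1/3335532) = 1/(-4955083 - 60*131*1/136) - 563359/1111844 = 1/(-4955083 - 1965/34) - 563359/1111844 = 1/(-168474787/34) - 563359/1111844 = -34/168474787 - 563359/1111844 = -94911825332229/187317681077228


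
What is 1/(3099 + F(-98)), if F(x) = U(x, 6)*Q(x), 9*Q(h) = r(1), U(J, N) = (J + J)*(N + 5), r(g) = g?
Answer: 9/25735 ≈ 0.00034972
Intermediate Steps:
U(J, N) = 2*J*(5 + N) (U(J, N) = (2*J)*(5 + N) = 2*J*(5 + N))
Q(h) = ⅑ (Q(h) = (⅑)*1 = ⅑)
F(x) = 22*x/9 (F(x) = (2*x*(5 + 6))*(⅑) = (2*x*11)*(⅑) = (22*x)*(⅑) = 22*x/9)
1/(3099 + F(-98)) = 1/(3099 + (22/9)*(-98)) = 1/(3099 - 2156/9) = 1/(25735/9) = 9/25735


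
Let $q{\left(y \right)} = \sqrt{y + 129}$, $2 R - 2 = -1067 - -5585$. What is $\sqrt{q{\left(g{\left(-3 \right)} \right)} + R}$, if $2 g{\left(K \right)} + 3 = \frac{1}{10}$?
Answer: $\frac{\sqrt{226000 + 10 \sqrt{12755}}}{10} \approx 47.658$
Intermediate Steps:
$g{\left(K \right)} = - \frac{29}{20}$ ($g{\left(K \right)} = - \frac{3}{2} + \frac{1}{2 \cdot 10} = - \frac{3}{2} + \frac{1}{2} \cdot \frac{1}{10} = - \frac{3}{2} + \frac{1}{20} = - \frac{29}{20}$)
$R = 2260$ ($R = 1 + \frac{-1067 - -5585}{2} = 1 + \frac{-1067 + 5585}{2} = 1 + \frac{1}{2} \cdot 4518 = 1 + 2259 = 2260$)
$q{\left(y \right)} = \sqrt{129 + y}$
$\sqrt{q{\left(g{\left(-3 \right)} \right)} + R} = \sqrt{\sqrt{129 - \frac{29}{20}} + 2260} = \sqrt{\sqrt{\frac{2551}{20}} + 2260} = \sqrt{\frac{\sqrt{12755}}{10} + 2260} = \sqrt{2260 + \frac{\sqrt{12755}}{10}}$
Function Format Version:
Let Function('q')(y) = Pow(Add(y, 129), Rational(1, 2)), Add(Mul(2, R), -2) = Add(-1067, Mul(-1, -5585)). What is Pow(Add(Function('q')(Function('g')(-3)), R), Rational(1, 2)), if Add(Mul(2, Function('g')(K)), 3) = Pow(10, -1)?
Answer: Mul(Rational(1, 10), Pow(Add(226000, Mul(10, Pow(12755, Rational(1, 2)))), Rational(1, 2))) ≈ 47.658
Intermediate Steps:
Function('g')(K) = Rational(-29, 20) (Function('g')(K) = Add(Rational(-3, 2), Mul(Rational(1, 2), Pow(10, -1))) = Add(Rational(-3, 2), Mul(Rational(1, 2), Rational(1, 10))) = Add(Rational(-3, 2), Rational(1, 20)) = Rational(-29, 20))
R = 2260 (R = Add(1, Mul(Rational(1, 2), Add(-1067, Mul(-1, -5585)))) = Add(1, Mul(Rational(1, 2), Add(-1067, 5585))) = Add(1, Mul(Rational(1, 2), 4518)) = Add(1, 2259) = 2260)
Function('q')(y) = Pow(Add(129, y), Rational(1, 2))
Pow(Add(Function('q')(Function('g')(-3)), R), Rational(1, 2)) = Pow(Add(Pow(Add(129, Rational(-29, 20)), Rational(1, 2)), 2260), Rational(1, 2)) = Pow(Add(Pow(Rational(2551, 20), Rational(1, 2)), 2260), Rational(1, 2)) = Pow(Add(Mul(Rational(1, 10), Pow(12755, Rational(1, 2))), 2260), Rational(1, 2)) = Pow(Add(2260, Mul(Rational(1, 10), Pow(12755, Rational(1, 2)))), Rational(1, 2))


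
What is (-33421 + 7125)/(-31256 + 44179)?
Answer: -26296/12923 ≈ -2.0348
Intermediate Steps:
(-33421 + 7125)/(-31256 + 44179) = -26296/12923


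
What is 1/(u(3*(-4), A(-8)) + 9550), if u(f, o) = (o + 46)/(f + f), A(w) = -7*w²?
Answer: 4/38267 ≈ 0.00010453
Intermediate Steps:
u(f, o) = (46 + o)/(2*f) (u(f, o) = (46 + o)/((2*f)) = (46 + o)*(1/(2*f)) = (46 + o)/(2*f))
1/(u(3*(-4), A(-8)) + 9550) = 1/((46 - 7*(-8)²)/(2*((3*(-4)))) + 9550) = 1/((½)*(46 - 7*64)/(-12) + 9550) = 1/((½)*(-1/12)*(46 - 448) + 9550) = 1/((½)*(-1/12)*(-402) + 9550) = 1/(67/4 + 9550) = 1/(38267/4) = 4/38267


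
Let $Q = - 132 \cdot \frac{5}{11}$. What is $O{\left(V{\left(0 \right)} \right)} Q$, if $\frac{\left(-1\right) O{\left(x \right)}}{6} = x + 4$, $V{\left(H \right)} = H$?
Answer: $1440$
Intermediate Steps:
$O{\left(x \right)} = -24 - 6 x$ ($O{\left(x \right)} = - 6 \left(x + 4\right) = - 6 \left(4 + x\right) = -24 - 6 x$)
$Q = -60$ ($Q = - 132 \cdot 5 \cdot \frac{1}{11} = \left(-132\right) \frac{5}{11} = -60$)
$O{\left(V{\left(0 \right)} \right)} Q = \left(-24 - 0\right) \left(-60\right) = \left(-24 + 0\right) \left(-60\right) = \left(-24\right) \left(-60\right) = 1440$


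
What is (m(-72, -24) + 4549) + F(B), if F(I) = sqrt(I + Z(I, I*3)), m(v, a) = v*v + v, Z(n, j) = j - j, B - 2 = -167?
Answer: 9661 + I*sqrt(165) ≈ 9661.0 + 12.845*I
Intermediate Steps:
B = -165 (B = 2 - 167 = -165)
Z(n, j) = 0
m(v, a) = v + v**2 (m(v, a) = v**2 + v = v + v**2)
F(I) = sqrt(I) (F(I) = sqrt(I + 0) = sqrt(I))
(m(-72, -24) + 4549) + F(B) = (-72*(1 - 72) + 4549) + sqrt(-165) = (-72*(-71) + 4549) + I*sqrt(165) = (5112 + 4549) + I*sqrt(165) = 9661 + I*sqrt(165)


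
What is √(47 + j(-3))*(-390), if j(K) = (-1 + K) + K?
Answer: -780*√10 ≈ -2466.6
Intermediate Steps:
j(K) = -1 + 2*K
√(47 + j(-3))*(-390) = √(47 + (-1 + 2*(-3)))*(-390) = √(47 + (-1 - 6))*(-390) = √(47 - 7)*(-390) = √40*(-390) = (2*√10)*(-390) = -780*√10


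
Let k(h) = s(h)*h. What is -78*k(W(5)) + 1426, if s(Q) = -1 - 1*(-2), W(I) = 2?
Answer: 1270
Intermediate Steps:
s(Q) = 1 (s(Q) = -1 + 2 = 1)
k(h) = h (k(h) = 1*h = h)
-78*k(W(5)) + 1426 = -78*2 + 1426 = -156 + 1426 = 1270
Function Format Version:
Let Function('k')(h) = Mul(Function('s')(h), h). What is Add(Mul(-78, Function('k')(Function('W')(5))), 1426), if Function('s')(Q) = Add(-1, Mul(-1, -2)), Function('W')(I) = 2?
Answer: 1270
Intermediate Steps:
Function('s')(Q) = 1 (Function('s')(Q) = Add(-1, 2) = 1)
Function('k')(h) = h (Function('k')(h) = Mul(1, h) = h)
Add(Mul(-78, Function('k')(Function('W')(5))), 1426) = Add(Mul(-78, 2), 1426) = Add(-156, 1426) = 1270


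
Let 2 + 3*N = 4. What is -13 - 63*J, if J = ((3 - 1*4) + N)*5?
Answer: 92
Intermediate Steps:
N = 2/3 (N = -2/3 + (1/3)*4 = -2/3 + 4/3 = 2/3 ≈ 0.66667)
J = -5/3 (J = ((3 - 1*4) + 2/3)*5 = ((3 - 4) + 2/3)*5 = (-1 + 2/3)*5 = -1/3*5 = -5/3 ≈ -1.6667)
-13 - 63*J = -13 - 63*(-5/3) = -13 + 105 = 92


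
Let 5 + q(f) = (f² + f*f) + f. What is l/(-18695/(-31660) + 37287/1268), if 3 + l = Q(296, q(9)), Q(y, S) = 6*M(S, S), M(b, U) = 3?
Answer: 7527165/15052646 ≈ 0.50006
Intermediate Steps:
q(f) = -5 + f + 2*f² (q(f) = -5 + ((f² + f*f) + f) = -5 + ((f² + f²) + f) = -5 + (2*f² + f) = -5 + (f + 2*f²) = -5 + f + 2*f²)
Q(y, S) = 18 (Q(y, S) = 6*3 = 18)
l = 15 (l = -3 + 18 = 15)
l/(-18695/(-31660) + 37287/1268) = 15/(-18695/(-31660) + 37287/1268) = 15/(-18695*(-1/31660) + 37287*(1/1268)) = 15/(3739/6332 + 37287/1268) = 15/(15052646/501811) = 15*(501811/15052646) = 7527165/15052646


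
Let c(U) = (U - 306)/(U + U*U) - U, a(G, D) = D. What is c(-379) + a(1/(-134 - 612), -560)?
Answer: -25931107/143262 ≈ -181.00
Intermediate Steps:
c(U) = -U + (-306 + U)/(U + U²) (c(U) = (-306 + U)/(U + U²) - U = -U + (-306 + U)/(U + U²))
c(-379) + a(1/(-134 - 612), -560) = (-306 - 379 - 1*(-379)² - 1*(-379)³)/((-379)*(1 - 379)) - 560 = -1/379*(-306 - 379 - 1*143641 - 1*(-54439939))/(-378) - 560 = -1/379*(-1/378)*(-306 - 379 - 143641 + 54439939) - 560 = -1/379*(-1/378)*54295613 - 560 = 54295613/143262 - 560 = -25931107/143262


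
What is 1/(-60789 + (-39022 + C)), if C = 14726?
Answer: -1/85085 ≈ -1.1753e-5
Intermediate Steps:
1/(-60789 + (-39022 + C)) = 1/(-60789 + (-39022 + 14726)) = 1/(-60789 - 24296) = 1/(-85085) = -1/85085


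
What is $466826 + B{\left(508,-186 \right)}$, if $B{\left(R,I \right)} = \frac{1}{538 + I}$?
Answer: $\frac{164322753}{352} \approx 4.6683 \cdot 10^{5}$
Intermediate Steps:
$466826 + B{\left(508,-186 \right)} = 466826 + \frac{1}{538 - 186} = 466826 + \frac{1}{352} = \frac{164322753}{352}$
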